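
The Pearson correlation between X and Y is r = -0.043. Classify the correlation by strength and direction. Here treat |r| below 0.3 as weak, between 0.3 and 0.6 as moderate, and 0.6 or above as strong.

weak negative

r = -0.043 < 0 so the relationship is negative.
|r| = 0.043, which falls in the weak range.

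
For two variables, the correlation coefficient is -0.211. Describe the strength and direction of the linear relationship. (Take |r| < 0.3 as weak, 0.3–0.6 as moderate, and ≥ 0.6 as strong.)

r = -0.211 < 0 so the relationship is negative.
|r| = 0.211, which falls in the weak range.

weak negative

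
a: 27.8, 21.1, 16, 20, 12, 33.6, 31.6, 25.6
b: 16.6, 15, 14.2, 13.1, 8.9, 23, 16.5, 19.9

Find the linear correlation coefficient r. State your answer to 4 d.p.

0.8577

n = 8, Σa = 187.7, Σb = 127.2, Σa² = 4800.93, Σb² = 2150.28, Σab = 3177.62
nΣab − ΣaΣb = 25420.96 − 23875.44 = 1545.52
nΣa² − (Σa)² = 38407.44 − 35231.29 = 3176.15; nΣb² − (Σb)² = 17202.24 − 16179.84 = 1022.4
r = 1545.52 / √(3176.15 × 1022.4) = 1545.52 / 1802.0255 ≈ 0.8577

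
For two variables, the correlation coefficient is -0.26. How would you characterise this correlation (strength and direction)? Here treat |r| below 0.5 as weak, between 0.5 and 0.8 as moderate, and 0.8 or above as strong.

r = -0.26 < 0 so the relationship is negative.
|r| = 0.26, which falls in the weak range.

weak negative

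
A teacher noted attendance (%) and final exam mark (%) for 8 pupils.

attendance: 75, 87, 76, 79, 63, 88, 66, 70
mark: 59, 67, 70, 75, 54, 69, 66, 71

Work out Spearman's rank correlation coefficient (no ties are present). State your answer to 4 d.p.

0.4762

Rank attendance: 4, 7, 5, 6, 1, 8, 2, 3
Rank mark: 2, 4, 6, 8, 1, 5, 3, 7
d = rank(attendance) − rank(mark): 2, 3, -1, -2, 0, 3, -1, -4; Σd² = 44
ρ = 1 − 6Σd² / [n(n²−1)] = 1 − 6×44 / (8×63) = 1 − 264/504 ≈ 0.4762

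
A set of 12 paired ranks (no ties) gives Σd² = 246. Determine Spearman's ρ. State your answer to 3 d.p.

ρ = 1 − 6Σd² / [n(n²−1)] = 1 − 6×246 / (12×143)
  = 1 − 1476/1716 = 1 − 0.8601 ≈ 0.140

0.140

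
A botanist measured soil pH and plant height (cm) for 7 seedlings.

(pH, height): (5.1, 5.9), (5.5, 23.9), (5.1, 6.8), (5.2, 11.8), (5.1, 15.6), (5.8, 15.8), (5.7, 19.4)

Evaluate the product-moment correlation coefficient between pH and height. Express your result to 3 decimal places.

0.665

n = 7, Σx = 37.5, Σy = 99.2, Σx² = 201.45, Σy² = 1660.86, Σxy = 539.36
nΣxy − ΣxΣy = 3775.52 − 3720 = 55.52
nΣx² − (Σx)² = 1410.15 − 1406.25 = 3.9; nΣy² − (Σy)² = 11626.02 − 9840.64 = 1785.38
r = 55.52 / √(3.9 × 1785.38) = 55.52 / 83.4445 ≈ 0.665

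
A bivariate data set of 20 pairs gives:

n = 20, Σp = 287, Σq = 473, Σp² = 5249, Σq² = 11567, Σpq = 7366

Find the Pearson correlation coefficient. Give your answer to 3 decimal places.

r = (nΣpq − ΣpΣq) / √[(nΣp² − (Σp)²)(nΣq² − (Σq)²)]
Numerator: 20×7366 − 287×473 = 11569
Denominator: √[(104980 − 82369)(231340 − 223729)] = √[22611 × 7611] = 13118.3963
r = 11569 / 13118.3963 ≈ 0.882

0.882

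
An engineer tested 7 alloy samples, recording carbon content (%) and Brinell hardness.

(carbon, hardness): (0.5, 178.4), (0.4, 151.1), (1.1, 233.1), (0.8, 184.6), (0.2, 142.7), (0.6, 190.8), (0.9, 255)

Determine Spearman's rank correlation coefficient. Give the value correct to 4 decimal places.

Rank carbon: 3, 2, 7, 5, 1, 4, 6
Rank hardness: 3, 2, 6, 4, 1, 5, 7
d = rank(carbon) − rank(hardness): 0, 0, 1, 1, 0, -1, -1; Σd² = 4
ρ = 1 − 6Σd² / [n(n²−1)] = 1 − 6×4 / (7×48) = 1 − 24/336 ≈ 0.9286

0.9286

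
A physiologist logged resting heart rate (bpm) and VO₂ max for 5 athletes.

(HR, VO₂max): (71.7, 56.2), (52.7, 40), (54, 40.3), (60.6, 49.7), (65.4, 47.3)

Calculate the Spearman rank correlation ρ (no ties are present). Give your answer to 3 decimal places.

Rank HR: 5, 1, 2, 3, 4
Rank VO₂max: 5, 1, 2, 4, 3
d = rank(HR) − rank(VO₂max): 0, 0, 0, -1, 1; Σd² = 2
ρ = 1 − 6Σd² / [n(n²−1)] = 1 − 6×2 / (5×24) = 1 − 12/120 ≈ 0.900

0.900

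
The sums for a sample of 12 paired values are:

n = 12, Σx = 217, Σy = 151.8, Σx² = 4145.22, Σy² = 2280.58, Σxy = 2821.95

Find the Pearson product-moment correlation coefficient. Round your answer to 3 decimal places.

0.272

r = (nΣxy − ΣxΣy) / √[(nΣx² − (Σx)²)(nΣy² − (Σy)²)]
Numerator: 12×2821.95 − 217×151.8 = 922.8
Denominator: √[(49742.64 − 47089)(27366.96 − 23043.24)] = √[2653.64 × 4323.72] = 3387.2697
r = 922.8 / 3387.2697 ≈ 0.272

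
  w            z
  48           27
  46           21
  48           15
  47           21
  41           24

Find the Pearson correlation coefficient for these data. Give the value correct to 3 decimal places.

n = 5, Σw = 230, Σz = 108, Σw² = 10614, Σz² = 2412, Σwz = 4953
nΣwz − ΣwΣz = 24765 − 24840 = -75
nΣw² − (Σw)² = 53070 − 52900 = 170; nΣz² − (Σz)² = 12060 − 11664 = 396
r = -75 / √(170 × 396) = -75 / 259.4610 ≈ -0.289

-0.289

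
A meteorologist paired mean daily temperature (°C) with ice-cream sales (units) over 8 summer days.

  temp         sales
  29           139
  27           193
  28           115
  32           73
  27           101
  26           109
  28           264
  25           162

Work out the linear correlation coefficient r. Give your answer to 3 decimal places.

n = 8, Σx = 222, Σy = 1156, Σx² = 6192, Σy² = 193146, Σxy = 31801
nΣxy − ΣxΣy = 254408 − 256632 = -2224
nΣx² − (Σx)² = 49536 − 49284 = 252; nΣy² − (Σy)² = 1545168 − 1336336 = 208832
r = -2224 / √(252 × 208832) = -2224 / 7254.3548 ≈ -0.307

-0.307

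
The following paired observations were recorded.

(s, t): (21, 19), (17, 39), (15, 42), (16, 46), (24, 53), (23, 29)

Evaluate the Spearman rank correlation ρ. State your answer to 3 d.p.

Rank s: 4, 3, 1, 2, 6, 5
Rank t: 1, 3, 4, 5, 6, 2
d = rank(s) − rank(t): 3, 0, -3, -3, 0, 3; Σd² = 36
ρ = 1 − 6Σd² / [n(n²−1)] = 1 − 6×36 / (6×35) = 1 − 216/210 ≈ -0.029

-0.029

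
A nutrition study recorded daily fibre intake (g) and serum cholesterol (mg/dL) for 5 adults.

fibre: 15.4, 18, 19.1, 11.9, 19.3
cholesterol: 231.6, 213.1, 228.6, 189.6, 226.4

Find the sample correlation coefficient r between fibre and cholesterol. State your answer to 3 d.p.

0.739

n = 5, Σx = 83.7, Σy = 1089.3, Σx² = 1440.07, Σy² = 238513.25, Σxy = 18394.46
nΣxy − ΣxΣy = 91972.3 − 91174.41 = 797.89
nΣx² − (Σx)² = 7200.35 − 7005.69 = 194.66; nΣy² − (Σy)² = 1192566.25 − 1186574.49 = 5991.76
r = 797.89 / √(194.66 × 5991.76) = 797.89 / 1079.9796 ≈ 0.739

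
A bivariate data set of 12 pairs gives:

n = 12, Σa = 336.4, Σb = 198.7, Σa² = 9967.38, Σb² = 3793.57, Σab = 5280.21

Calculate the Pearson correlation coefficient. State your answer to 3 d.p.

r = (nΣab − ΣaΣb) / √[(nΣa² − (Σa)²)(nΣb² − (Σb)²)]
Numerator: 12×5280.21 − 336.4×198.7 = -3480.16
Denominator: √[(119608.56 − 113164.96)(45522.84 − 39481.69)] = √[6443.6 × 6041.15] = 6239.1309
r = -3480.16 / 6239.1309 ≈ -0.558

-0.558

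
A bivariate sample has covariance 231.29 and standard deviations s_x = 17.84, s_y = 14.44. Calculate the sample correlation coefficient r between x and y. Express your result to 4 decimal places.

0.8978

r = Cov(x,y) / (s_x · s_y) = 231.29 / (17.84 × 14.44)
  = 231.29 / 257.6096 ≈ 0.8978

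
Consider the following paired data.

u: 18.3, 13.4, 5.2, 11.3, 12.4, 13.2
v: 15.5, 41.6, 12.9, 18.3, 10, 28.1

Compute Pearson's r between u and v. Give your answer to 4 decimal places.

0.2206

n = 6, Σu = 73.8, Σv = 126.4, Σu² = 997.18, Σv² = 3361.72, Σuv = 1609.88
nΣuv − ΣuΣv = 9659.28 − 9328.32 = 330.96
nΣu² − (Σu)² = 5983.08 − 5446.44 = 536.64; nΣv² − (Σv)² = 20170.32 − 15976.96 = 4193.36
r = 330.96 / √(536.64 × 4193.36) = 330.96 / 1500.1082 ≈ 0.2206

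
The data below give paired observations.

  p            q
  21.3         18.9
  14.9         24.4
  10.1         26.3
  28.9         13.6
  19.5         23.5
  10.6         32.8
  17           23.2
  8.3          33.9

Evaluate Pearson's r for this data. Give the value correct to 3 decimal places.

n = 8, Σp = 130.6, Σq = 196.6, Σp² = 2463.42, Σq² = 5144.76, Σpq = 2906.5
nΣpq − ΣpΣq = 23252 − 25675.96 = -2423.96
nΣp² − (Σp)² = 19707.36 − 17056.36 = 2651; nΣq² − (Σq)² = 41158.08 − 38651.56 = 2506.52
r = -2423.96 / √(2651 × 2506.52) = -2423.96 / 2577.7480 ≈ -0.940

-0.940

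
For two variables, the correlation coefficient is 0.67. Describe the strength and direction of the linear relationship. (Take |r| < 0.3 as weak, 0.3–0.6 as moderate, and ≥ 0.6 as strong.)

strong positive

r = 0.67 > 0 so the relationship is positive.
|r| = 0.67, which falls in the strong range.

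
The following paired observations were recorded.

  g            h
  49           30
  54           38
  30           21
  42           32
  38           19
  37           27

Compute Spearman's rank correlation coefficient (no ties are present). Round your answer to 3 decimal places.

Rank g: 5, 6, 1, 4, 3, 2
Rank h: 4, 6, 2, 5, 1, 3
d = rank(g) − rank(h): 1, 0, -1, -1, 2, -1; Σd² = 8
ρ = 1 − 6Σd² / [n(n²−1)] = 1 − 6×8 / (6×35) = 1 − 48/210 ≈ 0.771

0.771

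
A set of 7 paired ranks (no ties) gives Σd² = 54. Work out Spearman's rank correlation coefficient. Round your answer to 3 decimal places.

0.036

ρ = 1 − 6Σd² / [n(n²−1)] = 1 − 6×54 / (7×48)
  = 1 − 324/336 = 1 − 0.9643 ≈ 0.036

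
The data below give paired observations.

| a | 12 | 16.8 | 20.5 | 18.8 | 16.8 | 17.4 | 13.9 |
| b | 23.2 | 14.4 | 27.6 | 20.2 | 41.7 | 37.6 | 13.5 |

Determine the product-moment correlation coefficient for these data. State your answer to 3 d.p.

0.268

n = 7, Σa = 116.2, Σb = 178.2, Σa² = 1978.14, Σb² = 5250.3, Σab = 3008.33
nΣab − ΣaΣb = 21058.31 − 20706.84 = 351.47
nΣa² − (Σa)² = 13846.98 − 13502.44 = 344.54; nΣb² − (Σb)² = 36752.1 − 31755.24 = 4996.86
r = 351.47 / √(344.54 × 4996.86) = 351.47 / 1312.1045 ≈ 0.268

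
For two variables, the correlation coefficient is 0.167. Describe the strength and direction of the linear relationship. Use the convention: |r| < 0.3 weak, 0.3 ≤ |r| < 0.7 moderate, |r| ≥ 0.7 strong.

weak positive

r = 0.167 > 0 so the relationship is positive.
|r| = 0.167, which falls in the weak range.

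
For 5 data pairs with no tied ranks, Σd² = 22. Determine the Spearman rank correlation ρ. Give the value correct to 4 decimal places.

ρ = 1 − 6Σd² / [n(n²−1)] = 1 − 6×22 / (5×24)
  = 1 − 132/120 = 1 − 1.10000 ≈ -0.1000

-0.1000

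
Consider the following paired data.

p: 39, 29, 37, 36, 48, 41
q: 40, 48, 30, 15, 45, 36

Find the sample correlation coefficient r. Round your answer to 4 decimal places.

0.0926

n = 6, Σp = 230, Σq = 214, Σp² = 9012, Σq² = 8350, Σpq = 8238
nΣpq − ΣpΣq = 49428 − 49220 = 208
nΣp² − (Σp)² = 54072 − 52900 = 1172; nΣq² − (Σq)² = 50100 − 45796 = 4304
r = 208 / √(1172 × 4304) = 208 / 2245.9492 ≈ 0.0926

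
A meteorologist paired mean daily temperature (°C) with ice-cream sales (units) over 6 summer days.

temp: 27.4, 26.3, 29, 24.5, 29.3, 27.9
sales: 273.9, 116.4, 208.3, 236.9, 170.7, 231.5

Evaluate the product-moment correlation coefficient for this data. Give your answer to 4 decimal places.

-0.0836

n = 6, Σx = 164.4, Σy = 1237.7, Σx² = 4520.6, Σy² = 270811.41, Σxy = 33871.29
nΣxy − ΣxΣy = 203227.74 − 203477.88 = -250.14
nΣx² − (Σx)² = 27123.6 − 27027.36 = 96.24; nΣy² − (Σy)² = 1624868.46 − 1531901.29 = 92967.17
r = -250.14 / √(96.24 × 92967.17) = -250.14 / 2991.1804 ≈ -0.0836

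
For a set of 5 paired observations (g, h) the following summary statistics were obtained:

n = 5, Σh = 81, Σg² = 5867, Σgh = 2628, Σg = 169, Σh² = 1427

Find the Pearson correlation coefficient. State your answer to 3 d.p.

-0.824

r = (nΣgh − ΣgΣh) / √[(nΣg² − (Σg)²)(nΣh² − (Σh)²)]
Numerator: 5×2628 − 169×81 = -549
Denominator: √[(29335 − 28561)(7135 − 6561)] = √[774 × 574] = 666.5403
r = -549 / 666.5403 ≈ -0.824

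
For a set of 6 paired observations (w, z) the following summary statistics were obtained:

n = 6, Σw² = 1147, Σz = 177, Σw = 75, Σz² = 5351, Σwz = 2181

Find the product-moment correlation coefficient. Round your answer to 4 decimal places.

r = (nΣwz − ΣwΣz) / √[(nΣw² − (Σw)²)(nΣz² − (Σz)²)]
Numerator: 6×2181 − 75×177 = -189
Denominator: √[(6882 − 5625)(32106 − 31329)] = √[1257 × 777] = 988.2758
r = -189 / 988.2758 ≈ -0.1912

-0.1912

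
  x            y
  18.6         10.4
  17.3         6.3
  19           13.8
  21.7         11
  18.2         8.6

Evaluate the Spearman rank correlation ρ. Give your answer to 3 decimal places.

0.900

Rank x: 3, 1, 4, 5, 2
Rank y: 3, 1, 5, 4, 2
d = rank(x) − rank(y): 0, 0, -1, 1, 0; Σd² = 2
ρ = 1 − 6Σd² / [n(n²−1)] = 1 − 6×2 / (5×24) = 1 − 12/120 ≈ 0.900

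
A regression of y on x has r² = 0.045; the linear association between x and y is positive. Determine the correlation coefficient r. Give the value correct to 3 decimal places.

0.212

|r| = √0.045 = 0.212
The association is positive, so r = 0.212.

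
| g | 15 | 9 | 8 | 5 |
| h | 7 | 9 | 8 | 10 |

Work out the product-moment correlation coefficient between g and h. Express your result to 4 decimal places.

n = 4, Σg = 37, Σh = 34, Σg² = 395, Σh² = 294, Σgh = 300
nΣgh − ΣgΣh = 1200 − 1258 = -58
nΣg² − (Σg)² = 1580 − 1369 = 211; nΣh² − (Σh)² = 1176 − 1156 = 20
r = -58 / √(211 × 20) = -58 / 64.9615 ≈ -0.8928

-0.8928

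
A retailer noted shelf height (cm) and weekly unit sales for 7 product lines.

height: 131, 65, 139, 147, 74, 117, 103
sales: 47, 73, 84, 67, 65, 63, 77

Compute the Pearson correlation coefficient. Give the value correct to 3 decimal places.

n = 7, Σx = 776, Σy = 476, Σx² = 92090, Σy² = 33206, Σxy = 52539
nΣxy − ΣxΣy = 367773 − 369376 = -1603
nΣx² − (Σx)² = 644630 − 602176 = 42454; nΣy² − (Σy)² = 232442 − 226576 = 5866
r = -1603 / √(42454 × 5866) = -1603 / 15780.8480 ≈ -0.102

-0.102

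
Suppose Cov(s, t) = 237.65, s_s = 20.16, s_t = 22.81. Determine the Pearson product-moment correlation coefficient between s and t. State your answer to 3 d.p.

0.517

r = Cov(s,t) / (s_s · s_t) = 237.65 / (20.16 × 22.81)
  = 237.65 / 459.8496 ≈ 0.517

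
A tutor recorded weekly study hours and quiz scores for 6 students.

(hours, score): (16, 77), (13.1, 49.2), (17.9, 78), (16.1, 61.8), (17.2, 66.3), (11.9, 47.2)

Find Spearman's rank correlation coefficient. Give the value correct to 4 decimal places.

Rank hours: 3, 2, 6, 4, 5, 1
Rank score: 5, 2, 6, 3, 4, 1
d = rank(hours) − rank(score): -2, 0, 0, 1, 1, 0; Σd² = 6
ρ = 1 − 6Σd² / [n(n²−1)] = 1 − 6×6 / (6×35) = 1 − 36/210 ≈ 0.8286

0.8286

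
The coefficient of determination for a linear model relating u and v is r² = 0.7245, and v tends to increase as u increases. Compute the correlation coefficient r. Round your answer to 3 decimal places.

|r| = √0.7245 = 0.851
The association is positive, so r = 0.851.

0.851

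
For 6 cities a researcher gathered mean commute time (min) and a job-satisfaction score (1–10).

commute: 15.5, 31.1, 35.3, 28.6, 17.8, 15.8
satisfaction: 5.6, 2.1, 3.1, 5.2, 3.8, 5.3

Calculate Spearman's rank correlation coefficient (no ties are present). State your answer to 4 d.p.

-0.8857

Rank commute: 1, 5, 6, 4, 3, 2
Rank satisfaction: 6, 1, 2, 4, 3, 5
d = rank(commute) − rank(satisfaction): -5, 4, 4, 0, 0, -3; Σd² = 66
ρ = 1 − 6Σd² / [n(n²−1)] = 1 − 6×66 / (6×35) = 1 − 396/210 ≈ -0.8857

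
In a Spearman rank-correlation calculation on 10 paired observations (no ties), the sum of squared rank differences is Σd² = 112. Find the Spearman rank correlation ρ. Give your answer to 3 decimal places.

0.321

ρ = 1 − 6Σd² / [n(n²−1)] = 1 − 6×112 / (10×99)
  = 1 − 672/990 = 1 − 0.6788 ≈ 0.321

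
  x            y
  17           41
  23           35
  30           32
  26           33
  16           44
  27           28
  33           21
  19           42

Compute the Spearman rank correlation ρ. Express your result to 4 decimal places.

Rank x: 2, 4, 7, 5, 1, 6, 8, 3
Rank y: 6, 5, 3, 4, 8, 2, 1, 7
d = rank(x) − rank(y): -4, -1, 4, 1, -7, 4, 7, -4; Σd² = 164
ρ = 1 − 6Σd² / [n(n²−1)] = 1 − 6×164 / (8×63) = 1 − 984/504 ≈ -0.9524

-0.9524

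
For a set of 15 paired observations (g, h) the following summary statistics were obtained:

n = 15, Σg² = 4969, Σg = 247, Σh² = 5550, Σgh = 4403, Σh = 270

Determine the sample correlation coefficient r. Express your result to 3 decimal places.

r = (nΣgh − ΣgΣh) / √[(nΣg² − (Σg)²)(nΣh² − (Σh)²)]
Numerator: 15×4403 − 247×270 = -645
Denominator: √[(74535 − 61009)(83250 − 72900)] = √[13526 × 10350] = 11831.9102
r = -645 / 11831.9102 ≈ -0.055

-0.055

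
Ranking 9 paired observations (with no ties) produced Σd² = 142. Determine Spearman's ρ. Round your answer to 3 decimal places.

ρ = 1 − 6Σd² / [n(n²−1)] = 1 − 6×142 / (9×80)
  = 1 − 852/720 = 1 − 1.1833 ≈ -0.183

-0.183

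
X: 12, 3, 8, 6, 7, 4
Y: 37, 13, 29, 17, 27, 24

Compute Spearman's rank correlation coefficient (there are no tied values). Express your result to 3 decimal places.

Rank X: 6, 1, 5, 3, 4, 2
Rank Y: 6, 1, 5, 2, 4, 3
d = rank(X) − rank(Y): 0, 0, 0, 1, 0, -1; Σd² = 2
ρ = 1 − 6Σd² / [n(n²−1)] = 1 − 6×2 / (6×35) = 1 − 12/210 ≈ 0.943

0.943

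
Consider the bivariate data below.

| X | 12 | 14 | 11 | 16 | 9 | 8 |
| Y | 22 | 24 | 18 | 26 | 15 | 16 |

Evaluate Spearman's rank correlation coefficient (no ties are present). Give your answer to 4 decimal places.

0.9429

Rank X: 4, 5, 3, 6, 2, 1
Rank Y: 4, 5, 3, 6, 1, 2
d = rank(X) − rank(Y): 0, 0, 0, 0, 1, -1; Σd² = 2
ρ = 1 − 6Σd² / [n(n²−1)] = 1 − 6×2 / (6×35) = 1 − 12/210 ≈ 0.9429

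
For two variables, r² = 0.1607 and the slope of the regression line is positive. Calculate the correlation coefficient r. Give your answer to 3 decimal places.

0.401

|r| = √0.1607 = 0.401
The association is positive, so r = 0.401.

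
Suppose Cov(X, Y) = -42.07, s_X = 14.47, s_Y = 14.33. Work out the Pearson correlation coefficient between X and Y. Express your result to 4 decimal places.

-0.2029

r = Cov(X,Y) / (s_X · s_Y) = -42.07 / (14.47 × 14.33)
  = -42.07 / 207.3551 ≈ -0.2029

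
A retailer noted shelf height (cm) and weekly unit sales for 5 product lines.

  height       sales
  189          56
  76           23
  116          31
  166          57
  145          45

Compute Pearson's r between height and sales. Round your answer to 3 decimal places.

n = 5, Σx = 692, Σy = 212, Σx² = 103534, Σy² = 9900, Σxy = 31915
nΣxy − ΣxΣy = 159575 − 146704 = 12871
nΣx² − (Σx)² = 517670 − 478864 = 38806; nΣy² − (Σy)² = 49500 − 44944 = 4556
r = 12871 / √(38806 × 4556) = 12871 / 13296.6212 ≈ 0.968

0.968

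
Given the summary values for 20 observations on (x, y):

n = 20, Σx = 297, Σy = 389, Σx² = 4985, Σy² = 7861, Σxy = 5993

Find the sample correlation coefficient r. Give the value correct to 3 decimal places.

0.526

r = (nΣxy − ΣxΣy) / √[(nΣx² − (Σx)²)(nΣy² − (Σy)²)]
Numerator: 20×5993 − 297×389 = 4327
Denominator: √[(99700 − 88209)(157220 − 151321)] = √[11491 × 5899] = 8233.1895
r = 4327 / 8233.1895 ≈ 0.526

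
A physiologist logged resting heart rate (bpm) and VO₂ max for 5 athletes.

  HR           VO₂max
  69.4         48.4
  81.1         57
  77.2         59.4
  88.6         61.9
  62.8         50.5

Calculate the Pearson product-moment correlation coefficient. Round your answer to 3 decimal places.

0.885

n = 5, Σx = 379.1, Σy = 277.2, Σx² = 29147.21, Σy² = 15501.78, Σxy = 21223.08
nΣxy − ΣxΣy = 106115.4 − 105086.52 = 1028.88
nΣx² − (Σx)² = 145736.05 − 143716.81 = 2019.24; nΣy² − (Σy)² = 77508.9 − 76839.84 = 669.06
r = 1028.88 / √(2019.24 × 669.06) = 1028.88 / 1162.3221 ≈ 0.885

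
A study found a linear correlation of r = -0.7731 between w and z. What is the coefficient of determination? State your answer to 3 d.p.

0.598

r² = (-0.7731)² = 0.598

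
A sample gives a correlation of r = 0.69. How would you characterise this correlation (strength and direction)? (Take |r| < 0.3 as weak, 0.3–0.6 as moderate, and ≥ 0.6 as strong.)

strong positive

r = 0.69 > 0 so the relationship is positive.
|r| = 0.69, which falls in the strong range.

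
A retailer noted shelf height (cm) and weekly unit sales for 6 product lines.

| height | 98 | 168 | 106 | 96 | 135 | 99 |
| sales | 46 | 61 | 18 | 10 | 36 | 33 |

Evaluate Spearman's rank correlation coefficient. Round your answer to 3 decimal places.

Rank height: 2, 6, 4, 1, 5, 3
Rank sales: 5, 6, 2, 1, 4, 3
d = rank(height) − rank(sales): -3, 0, 2, 0, 1, 0; Σd² = 14
ρ = 1 − 6Σd² / [n(n²−1)] = 1 − 6×14 / (6×35) = 1 − 84/210 ≈ 0.600

0.600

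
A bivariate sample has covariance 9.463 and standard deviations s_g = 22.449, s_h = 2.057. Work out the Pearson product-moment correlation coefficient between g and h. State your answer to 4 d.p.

r = Cov(g,h) / (s_g · s_h) = 9.463 / (22.449 × 2.057)
  = 9.463 / 46.1776 ≈ 0.2049

0.2049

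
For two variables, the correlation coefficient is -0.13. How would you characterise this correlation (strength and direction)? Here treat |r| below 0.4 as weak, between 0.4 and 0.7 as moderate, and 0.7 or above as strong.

r = -0.13 < 0 so the relationship is negative.
|r| = 0.13, which falls in the weak range.

weak negative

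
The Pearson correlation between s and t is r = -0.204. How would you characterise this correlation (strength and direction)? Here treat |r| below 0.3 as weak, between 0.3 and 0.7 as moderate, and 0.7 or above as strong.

r = -0.204 < 0 so the relationship is negative.
|r| = 0.204, which falls in the weak range.

weak negative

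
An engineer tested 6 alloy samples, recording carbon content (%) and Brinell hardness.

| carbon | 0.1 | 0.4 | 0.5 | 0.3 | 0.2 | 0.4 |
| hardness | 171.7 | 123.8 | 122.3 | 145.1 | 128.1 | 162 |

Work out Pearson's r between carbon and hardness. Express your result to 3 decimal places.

-0.539

n = 6, Σx = 1.9, Σy = 853, Σx² = 0.71, Σy² = 123472.24, Σxy = 261.79
nΣxy − ΣxΣy = 1570.74 − 1620.7 = -49.96
nΣx² − (Σx)² = 4.26 − 3.61 = 0.65; nΣy² − (Σy)² = 740833.44 − 727609 = 13224.44
r = -49.96 / √(0.65 × 13224.44) = -49.96 / 92.7140 ≈ -0.539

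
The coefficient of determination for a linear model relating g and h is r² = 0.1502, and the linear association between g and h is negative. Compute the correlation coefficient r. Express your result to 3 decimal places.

-0.388

|r| = √0.1502 = 0.388
The association is negative, so r = −0.388.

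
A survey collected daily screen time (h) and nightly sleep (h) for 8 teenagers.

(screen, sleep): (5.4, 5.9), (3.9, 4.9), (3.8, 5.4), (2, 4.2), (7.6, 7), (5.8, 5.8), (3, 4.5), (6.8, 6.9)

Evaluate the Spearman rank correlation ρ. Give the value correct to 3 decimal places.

0.952

Rank screen: 5, 4, 3, 1, 8, 6, 2, 7
Rank sleep: 6, 3, 4, 1, 8, 5, 2, 7
d = rank(screen) − rank(sleep): -1, 1, -1, 0, 0, 1, 0, 0; Σd² = 4
ρ = 1 − 6Σd² / [n(n²−1)] = 1 − 6×4 / (8×63) = 1 − 24/504 ≈ 0.952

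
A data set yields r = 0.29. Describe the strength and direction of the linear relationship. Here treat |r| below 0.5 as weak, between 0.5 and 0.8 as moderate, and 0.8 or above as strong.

r = 0.29 > 0 so the relationship is positive.
|r| = 0.29, which falls in the weak range.

weak positive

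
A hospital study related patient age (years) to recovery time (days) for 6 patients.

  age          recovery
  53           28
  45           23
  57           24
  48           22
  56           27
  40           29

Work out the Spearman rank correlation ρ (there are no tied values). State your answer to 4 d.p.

-0.1429

Rank age: 4, 2, 6, 3, 5, 1
Rank recovery: 5, 2, 3, 1, 4, 6
d = rank(age) − rank(recovery): -1, 0, 3, 2, 1, -5; Σd² = 40
ρ = 1 − 6Σd² / [n(n²−1)] = 1 − 6×40 / (6×35) = 1 − 240/210 ≈ -0.1429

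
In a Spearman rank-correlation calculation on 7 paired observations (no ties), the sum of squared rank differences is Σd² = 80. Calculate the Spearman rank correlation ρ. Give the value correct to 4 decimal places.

-0.4286

ρ = 1 − 6Σd² / [n(n²−1)] = 1 − 6×80 / (7×48)
  = 1 − 480/336 = 1 − 1.42857 ≈ -0.4286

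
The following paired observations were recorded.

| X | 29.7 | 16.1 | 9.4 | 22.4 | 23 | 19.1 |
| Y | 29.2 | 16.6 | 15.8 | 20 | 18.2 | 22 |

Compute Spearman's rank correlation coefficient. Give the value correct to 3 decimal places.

0.771

Rank X: 6, 2, 1, 4, 5, 3
Rank Y: 6, 2, 1, 4, 3, 5
d = rank(X) − rank(Y): 0, 0, 0, 0, 2, -2; Σd² = 8
ρ = 1 − 6Σd² / [n(n²−1)] = 1 − 6×8 / (6×35) = 1 − 48/210 ≈ 0.771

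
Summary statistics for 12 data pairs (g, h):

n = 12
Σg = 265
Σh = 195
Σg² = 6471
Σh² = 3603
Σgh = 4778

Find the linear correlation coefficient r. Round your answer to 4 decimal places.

r = (nΣgh − ΣgΣh) / √[(nΣg² − (Σg)²)(nΣh² − (Σh)²)]
Numerator: 12×4778 − 265×195 = 5661
Denominator: √[(77652 − 70225)(43236 − 38025)] = √[7427 × 5211] = 6221.1009
r = 5661 / 6221.1009 ≈ 0.9100

0.9100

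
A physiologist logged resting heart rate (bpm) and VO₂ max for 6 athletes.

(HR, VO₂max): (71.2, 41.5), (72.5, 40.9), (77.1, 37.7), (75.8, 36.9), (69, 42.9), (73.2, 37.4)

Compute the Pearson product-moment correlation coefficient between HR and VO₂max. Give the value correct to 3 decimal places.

-0.880

n = 6, Σx = 438.8, Σy = 237.3, Σx² = 32134.98, Σy² = 9417.13, Σxy = 17321.52
nΣxy − ΣxΣy = 103929.12 − 104127.24 = -198.12
nΣx² − (Σx)² = 192809.88 − 192545.44 = 264.44; nΣy² − (Σy)² = 56502.78 − 56311.29 = 191.49
r = -198.12 / √(264.44 × 191.49) = -198.12 / 225.0280 ≈ -0.880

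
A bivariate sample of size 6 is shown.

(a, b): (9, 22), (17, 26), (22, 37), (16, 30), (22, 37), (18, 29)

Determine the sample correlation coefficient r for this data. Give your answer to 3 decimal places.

n = 6, Σa = 104, Σb = 181, Σa² = 1918, Σb² = 5639, Σab = 3270
nΣab − ΣaΣb = 19620 − 18824 = 796
nΣa² − (Σa)² = 11508 − 10816 = 692; nΣb² − (Σb)² = 33834 − 32761 = 1073
r = 796 / √(692 × 1073) = 796 / 861.6937 ≈ 0.924

0.924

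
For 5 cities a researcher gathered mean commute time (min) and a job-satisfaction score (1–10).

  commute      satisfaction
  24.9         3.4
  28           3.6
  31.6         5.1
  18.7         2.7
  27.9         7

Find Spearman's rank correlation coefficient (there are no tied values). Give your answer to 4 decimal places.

Rank commute: 2, 4, 5, 1, 3
Rank satisfaction: 2, 3, 4, 1, 5
d = rank(commute) − rank(satisfaction): 0, 1, 1, 0, -2; Σd² = 6
ρ = 1 − 6Σd² / [n(n²−1)] = 1 − 6×6 / (5×24) = 1 − 36/120 ≈ 0.7000

0.7000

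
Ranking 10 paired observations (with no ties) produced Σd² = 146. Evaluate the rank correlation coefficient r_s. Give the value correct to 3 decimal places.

0.115

ρ = 1 − 6Σd² / [n(n²−1)] = 1 − 6×146 / (10×99)
  = 1 − 876/990 = 1 − 0.8848 ≈ 0.115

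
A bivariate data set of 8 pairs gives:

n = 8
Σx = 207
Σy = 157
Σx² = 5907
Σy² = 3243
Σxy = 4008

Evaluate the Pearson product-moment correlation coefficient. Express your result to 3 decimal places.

-0.182

r = (nΣxy − ΣxΣy) / √[(nΣx² − (Σx)²)(nΣy² − (Σy)²)]
Numerator: 8×4008 − 207×157 = -435
Denominator: √[(47256 − 42849)(25944 − 24649)] = √[4407 × 1295] = 2388.9464
r = -435 / 2388.9464 ≈ -0.182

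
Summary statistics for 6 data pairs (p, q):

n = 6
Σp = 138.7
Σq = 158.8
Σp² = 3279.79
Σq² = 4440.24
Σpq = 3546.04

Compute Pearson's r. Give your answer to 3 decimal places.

-0.946

r = (nΣpq − ΣpΣq) / √[(nΣp² − (Σp)²)(nΣq² − (Σq)²)]
Numerator: 6×3546.04 − 138.7×158.8 = -749.32
Denominator: √[(19678.74 − 19237.69)(26641.44 − 25217.44)] = √[441.05 × 1424] = 792.4993
r = -749.32 / 792.4993 ≈ -0.946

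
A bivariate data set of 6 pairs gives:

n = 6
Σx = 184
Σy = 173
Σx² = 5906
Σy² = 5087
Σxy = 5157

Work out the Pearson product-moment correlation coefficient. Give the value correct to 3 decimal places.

-0.919

r = (nΣxy − ΣxΣy) / √[(nΣx² − (Σx)²)(nΣy² − (Σy)²)]
Numerator: 6×5157 − 184×173 = -890
Denominator: √[(35436 − 33856)(30522 − 29929)] = √[1580 × 593] = 967.9566
r = -890 / 967.9566 ≈ -0.919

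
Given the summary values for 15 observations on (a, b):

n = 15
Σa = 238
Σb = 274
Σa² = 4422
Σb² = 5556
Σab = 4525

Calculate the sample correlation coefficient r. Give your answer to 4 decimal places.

r = (nΣab − ΣaΣb) / √[(nΣa² − (Σa)²)(nΣb² − (Σb)²)]
Numerator: 15×4525 − 238×274 = 2663
Denominator: √[(66330 − 56644)(83340 − 75076)] = √[9686 × 8264] = 8946.7929
r = 2663 / 8946.7929 ≈ 0.2976

0.2976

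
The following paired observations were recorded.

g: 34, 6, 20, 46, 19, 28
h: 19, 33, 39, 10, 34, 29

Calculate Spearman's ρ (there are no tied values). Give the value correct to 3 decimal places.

Rank g: 5, 1, 3, 6, 2, 4
Rank h: 2, 4, 6, 1, 5, 3
d = rank(g) − rank(h): 3, -3, -3, 5, -3, 1; Σd² = 62
ρ = 1 − 6Σd² / [n(n²−1)] = 1 − 6×62 / (6×35) = 1 − 372/210 ≈ -0.771

-0.771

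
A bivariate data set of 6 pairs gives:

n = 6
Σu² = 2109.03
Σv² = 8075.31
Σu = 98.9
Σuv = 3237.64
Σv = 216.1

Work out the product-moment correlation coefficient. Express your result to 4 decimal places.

-0.8674

r = (nΣuv − ΣuΣv) / √[(nΣu² − (Σu)²)(nΣv² − (Σv)²)]
Numerator: 6×3237.64 − 98.9×216.1 = -1946.45
Denominator: √[(12654.18 − 9781.21)(48451.86 − 46699.21)] = √[2872.97 × 1752.65] = 2243.9498
r = -1946.45 / 2243.9498 ≈ -0.8674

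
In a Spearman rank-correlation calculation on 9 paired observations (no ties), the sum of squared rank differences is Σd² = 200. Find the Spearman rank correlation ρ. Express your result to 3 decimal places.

-0.667

ρ = 1 − 6Σd² / [n(n²−1)] = 1 − 6×200 / (9×80)
  = 1 − 1200/720 = 1 − 1.6667 ≈ -0.667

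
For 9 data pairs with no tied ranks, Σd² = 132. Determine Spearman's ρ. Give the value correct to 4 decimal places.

-0.1000

ρ = 1 − 6Σd² / [n(n²−1)] = 1 − 6×132 / (9×80)
  = 1 − 792/720 = 1 − 1.10000 ≈ -0.1000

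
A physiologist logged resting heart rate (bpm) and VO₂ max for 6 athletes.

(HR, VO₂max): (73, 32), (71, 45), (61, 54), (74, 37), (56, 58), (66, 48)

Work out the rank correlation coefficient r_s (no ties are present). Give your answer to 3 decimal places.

-0.943

Rank HR: 5, 4, 2, 6, 1, 3
Rank VO₂max: 1, 3, 5, 2, 6, 4
d = rank(HR) − rank(VO₂max): 4, 1, -3, 4, -5, -1; Σd² = 68
ρ = 1 − 6Σd² / [n(n²−1)] = 1 − 6×68 / (6×35) = 1 − 408/210 ≈ -0.943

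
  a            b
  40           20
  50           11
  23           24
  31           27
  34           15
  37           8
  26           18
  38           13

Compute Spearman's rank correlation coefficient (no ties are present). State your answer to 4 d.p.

-0.5714

Rank a: 7, 8, 1, 3, 4, 5, 2, 6
Rank b: 6, 2, 7, 8, 4, 1, 5, 3
d = rank(a) − rank(b): 1, 6, -6, -5, 0, 4, -3, 3; Σd² = 132
ρ = 1 − 6Σd² / [n(n²−1)] = 1 − 6×132 / (8×63) = 1 − 792/504 ≈ -0.5714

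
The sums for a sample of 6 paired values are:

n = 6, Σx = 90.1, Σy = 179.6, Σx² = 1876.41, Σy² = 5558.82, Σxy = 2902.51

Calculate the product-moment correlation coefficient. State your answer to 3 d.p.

r = (nΣxy − ΣxΣy) / √[(nΣx² − (Σx)²)(nΣy² − (Σy)²)]
Numerator: 6×2902.51 − 90.1×179.6 = 1233.1
Denominator: √[(11258.46 − 8118.01)(33352.92 − 32256.16)] = √[3140.45 × 1096.76] = 1855.8879
r = 1233.1 / 1855.8879 ≈ 0.664

0.664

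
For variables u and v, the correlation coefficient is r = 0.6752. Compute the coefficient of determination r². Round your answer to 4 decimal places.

0.4559

r² = (0.6752)² = 0.4559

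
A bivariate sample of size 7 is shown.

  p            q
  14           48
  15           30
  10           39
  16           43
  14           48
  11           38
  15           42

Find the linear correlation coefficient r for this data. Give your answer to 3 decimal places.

n = 7, Σp = 95, Σq = 288, Σp² = 1319, Σq² = 12086, Σpq = 3920
nΣpq − ΣpΣq = 27440 − 27360 = 80
nΣp² − (Σp)² = 9233 − 9025 = 208; nΣq² − (Σq)² = 84602 − 82944 = 1658
r = 80 / √(208 × 1658) = 80 / 587.2512 ≈ 0.136

0.136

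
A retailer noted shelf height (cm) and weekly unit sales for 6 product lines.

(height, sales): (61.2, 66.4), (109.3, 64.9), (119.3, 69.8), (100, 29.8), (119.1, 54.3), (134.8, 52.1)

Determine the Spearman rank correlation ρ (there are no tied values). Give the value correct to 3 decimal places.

Rank height: 1, 3, 5, 2, 4, 6
Rank sales: 5, 4, 6, 1, 3, 2
d = rank(height) − rank(sales): -4, -1, -1, 1, 1, 4; Σd² = 36
ρ = 1 − 6Σd² / [n(n²−1)] = 1 − 6×36 / (6×35) = 1 − 216/210 ≈ -0.029

-0.029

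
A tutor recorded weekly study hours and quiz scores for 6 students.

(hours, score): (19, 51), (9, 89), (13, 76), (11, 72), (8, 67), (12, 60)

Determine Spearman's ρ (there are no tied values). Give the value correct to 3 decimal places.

Rank hours: 6, 2, 5, 3, 1, 4
Rank score: 1, 6, 5, 4, 3, 2
d = rank(hours) − rank(score): 5, -4, 0, -1, -2, 2; Σd² = 50
ρ = 1 − 6Σd² / [n(n²−1)] = 1 − 6×50 / (6×35) = 1 − 300/210 ≈ -0.429

-0.429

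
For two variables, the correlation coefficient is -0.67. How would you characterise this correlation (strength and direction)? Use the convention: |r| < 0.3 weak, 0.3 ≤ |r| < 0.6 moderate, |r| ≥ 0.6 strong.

r = -0.67 < 0 so the relationship is negative.
|r| = 0.67, which falls in the strong range.

strong negative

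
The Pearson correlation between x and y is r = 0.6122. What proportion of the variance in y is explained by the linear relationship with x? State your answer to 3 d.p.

0.375

r² = (0.6122)² = 0.375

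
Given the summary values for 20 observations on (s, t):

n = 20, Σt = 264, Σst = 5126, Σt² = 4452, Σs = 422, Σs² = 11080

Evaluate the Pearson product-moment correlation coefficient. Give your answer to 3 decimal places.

-0.306

r = (nΣst − ΣsΣt) / √[(nΣs² − (Σs)²)(nΣt² − (Σt)²)]
Numerator: 20×5126 − 422×264 = -8888
Denominator: √[(221600 − 178084)(89040 − 69696)] = √[43516 × 19344] = 29013.3332
r = -8888 / 29013.3332 ≈ -0.306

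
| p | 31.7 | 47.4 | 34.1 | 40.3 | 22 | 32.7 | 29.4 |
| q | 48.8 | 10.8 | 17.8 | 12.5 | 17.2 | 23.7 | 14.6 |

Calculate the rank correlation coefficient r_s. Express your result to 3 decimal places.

Rank p: 3, 7, 5, 6, 1, 4, 2
Rank q: 7, 1, 5, 2, 4, 6, 3
d = rank(p) − rank(q): -4, 6, 0, 4, -3, -2, -1; Σd² = 82
ρ = 1 − 6Σd² / [n(n²−1)] = 1 − 6×82 / (7×48) = 1 − 492/336 ≈ -0.464

-0.464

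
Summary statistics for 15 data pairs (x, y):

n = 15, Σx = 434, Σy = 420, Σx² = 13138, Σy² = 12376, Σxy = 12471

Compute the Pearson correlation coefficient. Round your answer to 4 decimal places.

r = (nΣxy − ΣxΣy) / √[(nΣx² − (Σx)²)(nΣy² − (Σy)²)]
Numerator: 15×12471 − 434×420 = 4785
Denominator: √[(197070 − 188356)(185640 − 176400)] = √[8714 × 9240] = 8973.1466
r = 4785 / 8973.1466 ≈ 0.5333

0.5333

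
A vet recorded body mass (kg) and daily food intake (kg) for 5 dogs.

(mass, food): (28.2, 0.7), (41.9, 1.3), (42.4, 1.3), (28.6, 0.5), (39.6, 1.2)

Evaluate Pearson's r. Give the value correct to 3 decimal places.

0.977

n = 5, Σx = 180.7, Σy = 5, Σx² = 6734.73, Σy² = 5.56, Σxy = 191.15
nΣxy − ΣxΣy = 955.75 − 903.5 = 52.25
nΣx² − (Σx)² = 33673.65 − 32652.49 = 1021.16; nΣy² − (Σy)² = 27.8 − 25 = 2.8
r = 52.25 / √(1021.16 × 2.8) = 52.25 / 53.4719 ≈ 0.977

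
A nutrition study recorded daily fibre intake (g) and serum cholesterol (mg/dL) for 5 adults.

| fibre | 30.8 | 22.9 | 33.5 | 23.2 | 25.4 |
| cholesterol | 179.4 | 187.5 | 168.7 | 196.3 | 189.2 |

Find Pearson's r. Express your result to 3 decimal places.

n = 5, Σx = 135.8, Σy = 921.1, Σx² = 3778.7, Σy² = 170130.63, Σxy = 24830.56
nΣxy − ΣxΣy = 124152.8 − 125085.38 = -932.58
nΣx² − (Σx)² = 18893.5 − 18441.64 = 451.86; nΣy² − (Σy)² = 850653.15 − 848425.21 = 2227.94
r = -932.58 / √(451.86 × 2227.94) = -932.58 / 1003.3529 ≈ -0.929

-0.929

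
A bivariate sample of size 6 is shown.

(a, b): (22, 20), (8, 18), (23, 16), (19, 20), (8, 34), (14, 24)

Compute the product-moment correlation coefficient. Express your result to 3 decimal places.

-0.591

n = 6, Σa = 94, Σb = 132, Σa² = 1698, Σb² = 3112, Σab = 1940
nΣab − ΣaΣb = 11640 − 12408 = -768
nΣa² − (Σa)² = 10188 − 8836 = 1352; nΣb² − (Σb)² = 18672 − 17424 = 1248
r = -768 / √(1352 × 1248) = -768 / 1298.9596 ≈ -0.591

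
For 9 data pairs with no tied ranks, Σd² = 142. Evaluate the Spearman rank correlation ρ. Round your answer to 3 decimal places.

ρ = 1 − 6Σd² / [n(n²−1)] = 1 − 6×142 / (9×80)
  = 1 − 852/720 = 1 − 1.1833 ≈ -0.183

-0.183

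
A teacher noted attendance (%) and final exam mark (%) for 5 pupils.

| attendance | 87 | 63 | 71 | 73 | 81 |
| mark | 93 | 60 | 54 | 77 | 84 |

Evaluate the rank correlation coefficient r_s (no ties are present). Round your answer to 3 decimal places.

0.900

Rank attendance: 5, 1, 2, 3, 4
Rank mark: 5, 2, 1, 3, 4
d = rank(attendance) − rank(mark): 0, -1, 1, 0, 0; Σd² = 2
ρ = 1 − 6Σd² / [n(n²−1)] = 1 − 6×2 / (5×24) = 1 − 12/120 ≈ 0.900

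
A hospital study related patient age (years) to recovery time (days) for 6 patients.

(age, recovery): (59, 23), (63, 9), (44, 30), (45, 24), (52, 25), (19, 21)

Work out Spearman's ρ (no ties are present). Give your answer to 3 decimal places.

-0.371

Rank age: 5, 6, 2, 3, 4, 1
Rank recovery: 3, 1, 6, 4, 5, 2
d = rank(age) − rank(recovery): 2, 5, -4, -1, -1, -1; Σd² = 48
ρ = 1 − 6Σd² / [n(n²−1)] = 1 − 6×48 / (6×35) = 1 − 288/210 ≈ -0.371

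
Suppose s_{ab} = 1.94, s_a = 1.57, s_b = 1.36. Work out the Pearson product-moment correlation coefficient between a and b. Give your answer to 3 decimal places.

r = Cov(a,b) / (s_a · s_b) = 1.94 / (1.57 × 1.36)
  = 1.94 / 2.1352 ≈ 0.909

0.909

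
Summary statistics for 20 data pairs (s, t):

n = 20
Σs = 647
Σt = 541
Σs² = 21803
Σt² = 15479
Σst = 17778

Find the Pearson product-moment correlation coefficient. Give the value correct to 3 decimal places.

r = (nΣst − ΣsΣt) / √[(nΣs² − (Σs)²)(nΣt² − (Σt)²)]
Numerator: 20×17778 − 647×541 = 5533
Denominator: √[(436060 − 418609)(309580 − 292681)] = √[17451 × 16899] = 17172.7822
r = 5533 / 17172.7822 ≈ 0.322

0.322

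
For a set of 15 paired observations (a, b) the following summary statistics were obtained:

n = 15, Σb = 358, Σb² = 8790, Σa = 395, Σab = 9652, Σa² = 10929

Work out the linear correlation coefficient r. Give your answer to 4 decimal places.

0.6241

r = (nΣab − ΣaΣb) / √[(nΣa² − (Σa)²)(nΣb² − (Σb)²)]
Numerator: 15×9652 − 395×358 = 3370
Denominator: √[(163935 − 156025)(131850 − 128164)] = √[7910 × 3686] = 5399.6537
r = 3370 / 5399.6537 ≈ 0.6241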